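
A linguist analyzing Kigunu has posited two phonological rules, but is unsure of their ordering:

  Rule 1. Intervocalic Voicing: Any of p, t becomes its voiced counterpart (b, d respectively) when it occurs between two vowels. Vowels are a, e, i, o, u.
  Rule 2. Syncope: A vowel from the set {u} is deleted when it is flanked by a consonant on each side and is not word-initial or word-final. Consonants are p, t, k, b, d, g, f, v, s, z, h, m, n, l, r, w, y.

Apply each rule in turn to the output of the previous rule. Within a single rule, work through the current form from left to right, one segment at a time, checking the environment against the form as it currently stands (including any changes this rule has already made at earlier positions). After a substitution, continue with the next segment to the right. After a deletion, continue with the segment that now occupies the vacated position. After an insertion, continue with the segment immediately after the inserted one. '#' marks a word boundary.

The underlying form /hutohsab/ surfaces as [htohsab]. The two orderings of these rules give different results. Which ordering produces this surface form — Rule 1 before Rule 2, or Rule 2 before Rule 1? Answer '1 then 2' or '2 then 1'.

2 then 1

Order 1 then 2:
  1 Intervocalic Voicing: [hutohsab] → [hudohsab]
  2 Syncope: [hudohsab] → [hdohsab]
  result: [hdohsab]
Order 2 then 1:
  2 Syncope: [hutohsab] → [htohsab]
  1 Intervocalic Voicing: no change — [htohsab]
  result: [htohsab]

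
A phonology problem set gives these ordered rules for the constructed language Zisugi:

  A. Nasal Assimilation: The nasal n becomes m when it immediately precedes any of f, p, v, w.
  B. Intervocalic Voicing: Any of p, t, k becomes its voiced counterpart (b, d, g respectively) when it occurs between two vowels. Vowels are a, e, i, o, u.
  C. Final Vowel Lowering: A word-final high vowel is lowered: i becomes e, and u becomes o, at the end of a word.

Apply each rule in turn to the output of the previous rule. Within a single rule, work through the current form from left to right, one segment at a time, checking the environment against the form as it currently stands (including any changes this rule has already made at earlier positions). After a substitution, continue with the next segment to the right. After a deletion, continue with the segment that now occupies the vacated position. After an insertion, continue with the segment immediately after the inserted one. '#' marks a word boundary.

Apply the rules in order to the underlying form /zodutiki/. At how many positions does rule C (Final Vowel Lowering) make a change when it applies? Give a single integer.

1

A Nasal Assimilation: no change — [zodutiki]
B Intervocalic Voicing: [zodutiki] → [zodudigi]
C Final Vowel Lowering: [zodudigi] → [zodudige]
Rule C changed 1 position(s).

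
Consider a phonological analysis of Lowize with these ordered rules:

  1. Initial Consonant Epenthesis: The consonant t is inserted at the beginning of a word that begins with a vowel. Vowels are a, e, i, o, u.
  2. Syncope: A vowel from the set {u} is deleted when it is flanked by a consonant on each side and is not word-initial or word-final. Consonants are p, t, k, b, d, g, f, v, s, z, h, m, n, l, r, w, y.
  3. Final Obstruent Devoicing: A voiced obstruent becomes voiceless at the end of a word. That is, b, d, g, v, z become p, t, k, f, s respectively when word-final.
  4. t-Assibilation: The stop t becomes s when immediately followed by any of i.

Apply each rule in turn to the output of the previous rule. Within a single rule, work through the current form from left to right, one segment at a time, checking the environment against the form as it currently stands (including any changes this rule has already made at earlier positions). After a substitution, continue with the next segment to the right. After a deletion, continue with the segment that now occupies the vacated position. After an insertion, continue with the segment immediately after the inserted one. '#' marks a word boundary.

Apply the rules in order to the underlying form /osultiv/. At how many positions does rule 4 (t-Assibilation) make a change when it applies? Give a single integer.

1

1 Initial Consonant Epenthesis: [osultiv] → [tosultiv]
2 Syncope: [tosultiv] → [tosltiv]
3 Final Obstruent Devoicing: [tosltiv] → [tosltif]
4 t-Assibilation: [tosltif] → [toslsif]
Rule 4 changed 1 position(s).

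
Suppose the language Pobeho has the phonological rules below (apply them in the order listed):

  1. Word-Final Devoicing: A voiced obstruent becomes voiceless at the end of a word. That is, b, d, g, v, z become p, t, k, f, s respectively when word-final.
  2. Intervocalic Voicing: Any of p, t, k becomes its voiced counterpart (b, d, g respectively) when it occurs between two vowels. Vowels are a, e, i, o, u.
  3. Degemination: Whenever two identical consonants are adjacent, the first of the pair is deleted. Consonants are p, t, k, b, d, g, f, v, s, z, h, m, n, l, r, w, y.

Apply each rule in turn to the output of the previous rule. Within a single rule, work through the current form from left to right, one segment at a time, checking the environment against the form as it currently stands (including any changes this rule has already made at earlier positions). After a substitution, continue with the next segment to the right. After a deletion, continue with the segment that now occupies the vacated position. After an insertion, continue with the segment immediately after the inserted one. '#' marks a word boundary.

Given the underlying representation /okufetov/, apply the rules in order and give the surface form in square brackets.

1 Word-Final Devoicing: [okufetov] → [okufetof]
2 Intervocalic Voicing: [okufetof] → [ogufedof]
3 Degemination: no change — [ogufedof]

[ogufedof]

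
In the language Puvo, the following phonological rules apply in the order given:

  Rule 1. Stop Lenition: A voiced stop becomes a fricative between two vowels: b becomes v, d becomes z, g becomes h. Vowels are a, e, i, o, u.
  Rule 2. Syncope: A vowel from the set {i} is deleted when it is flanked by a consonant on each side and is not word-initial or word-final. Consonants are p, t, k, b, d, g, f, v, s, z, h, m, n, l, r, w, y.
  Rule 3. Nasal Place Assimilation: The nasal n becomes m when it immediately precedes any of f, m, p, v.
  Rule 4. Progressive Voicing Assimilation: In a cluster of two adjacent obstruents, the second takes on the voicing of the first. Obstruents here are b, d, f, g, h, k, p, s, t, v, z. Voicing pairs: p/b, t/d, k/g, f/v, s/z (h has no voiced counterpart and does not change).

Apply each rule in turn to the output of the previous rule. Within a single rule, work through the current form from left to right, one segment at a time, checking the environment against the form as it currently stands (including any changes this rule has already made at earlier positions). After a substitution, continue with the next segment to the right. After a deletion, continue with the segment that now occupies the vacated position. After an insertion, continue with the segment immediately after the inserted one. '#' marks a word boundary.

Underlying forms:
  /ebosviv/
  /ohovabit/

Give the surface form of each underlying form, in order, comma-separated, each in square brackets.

/ebosviv/:
  Rule 1 Stop Lenition: [ebosviv] → [evosviv]
  Rule 2 Syncope: [evosviv] → [evosvv]
  Rule 3 Nasal Place Assimilation: no change — [evosvv]
  Rule 4 Progressive Voicing Assimilation: [evosvv] → [evosff]
/ohovabit/:
  Rule 1 Stop Lenition: [ohovabit] → [ohovavit]
  Rule 2 Syncope: [ohovavit] → [ohovavt]
  Rule 3 Nasal Place Assimilation: no change — [ohovavt]
  Rule 4 Progressive Voicing Assimilation: [ohovavt] → [ohovavd]

[evosff], [ohovavd]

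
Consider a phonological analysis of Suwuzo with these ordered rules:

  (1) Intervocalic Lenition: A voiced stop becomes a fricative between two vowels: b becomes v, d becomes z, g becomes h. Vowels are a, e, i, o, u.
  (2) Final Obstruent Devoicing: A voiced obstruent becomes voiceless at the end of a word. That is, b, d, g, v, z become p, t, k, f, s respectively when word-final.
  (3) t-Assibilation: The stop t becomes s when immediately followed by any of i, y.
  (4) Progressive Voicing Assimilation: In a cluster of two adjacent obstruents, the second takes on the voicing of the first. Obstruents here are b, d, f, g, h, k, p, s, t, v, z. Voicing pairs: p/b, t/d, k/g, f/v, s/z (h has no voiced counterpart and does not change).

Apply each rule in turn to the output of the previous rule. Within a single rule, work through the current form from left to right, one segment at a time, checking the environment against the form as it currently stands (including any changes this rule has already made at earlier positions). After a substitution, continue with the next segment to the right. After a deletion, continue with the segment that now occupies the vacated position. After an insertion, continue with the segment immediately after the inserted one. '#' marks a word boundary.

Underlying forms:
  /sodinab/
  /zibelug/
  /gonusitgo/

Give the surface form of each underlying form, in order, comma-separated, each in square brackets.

/sodinab/:
  (1) Intervocalic Lenition: [sodinab] → [sozinab]
  (2) Final Obstruent Devoicing: [sozinab] → [sozinap]
  (3) t-Assibilation: no change — [sozinap]
  (4) Progressive Voicing Assimilation: no change — [sozinap]
/zibelug/:
  (1) Intervocalic Lenition: [zibelug] → [zivelug]
  (2) Final Obstruent Devoicing: [zivelug] → [ziveluk]
  (3) t-Assibilation: no change — [ziveluk]
  (4) Progressive Voicing Assimilation: no change — [ziveluk]
/gonusitgo/:
  (1) Intervocalic Lenition: no change — [gonusitgo]
  (2) Final Obstruent Devoicing: no change — [gonusitgo]
  (3) t-Assibilation: no change — [gonusitgo]
  (4) Progressive Voicing Assimilation: [gonusitgo] → [gonusitko]

[sozinap], [ziveluk], [gonusitko]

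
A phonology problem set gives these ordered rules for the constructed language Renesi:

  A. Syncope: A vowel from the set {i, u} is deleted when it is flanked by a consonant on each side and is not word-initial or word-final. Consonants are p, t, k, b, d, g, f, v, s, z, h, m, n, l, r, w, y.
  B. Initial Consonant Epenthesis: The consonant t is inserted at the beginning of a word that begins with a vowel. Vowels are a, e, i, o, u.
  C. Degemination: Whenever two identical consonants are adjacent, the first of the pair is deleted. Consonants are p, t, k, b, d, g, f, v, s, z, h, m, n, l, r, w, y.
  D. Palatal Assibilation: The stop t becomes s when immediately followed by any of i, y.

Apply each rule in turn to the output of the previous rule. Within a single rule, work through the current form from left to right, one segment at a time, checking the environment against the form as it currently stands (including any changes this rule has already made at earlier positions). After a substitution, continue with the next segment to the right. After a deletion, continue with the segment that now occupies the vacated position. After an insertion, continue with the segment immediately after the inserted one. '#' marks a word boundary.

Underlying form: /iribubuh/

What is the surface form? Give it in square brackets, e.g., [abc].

A Syncope: [iribubuh] → [irbbh]
B Initial Consonant Epenthesis: [irbbh] → [tirbbh]
C Degemination: [tirbbh] → [tirbh]
D Palatal Assibilation: [tirbh] → [sirbh]

[sirbh]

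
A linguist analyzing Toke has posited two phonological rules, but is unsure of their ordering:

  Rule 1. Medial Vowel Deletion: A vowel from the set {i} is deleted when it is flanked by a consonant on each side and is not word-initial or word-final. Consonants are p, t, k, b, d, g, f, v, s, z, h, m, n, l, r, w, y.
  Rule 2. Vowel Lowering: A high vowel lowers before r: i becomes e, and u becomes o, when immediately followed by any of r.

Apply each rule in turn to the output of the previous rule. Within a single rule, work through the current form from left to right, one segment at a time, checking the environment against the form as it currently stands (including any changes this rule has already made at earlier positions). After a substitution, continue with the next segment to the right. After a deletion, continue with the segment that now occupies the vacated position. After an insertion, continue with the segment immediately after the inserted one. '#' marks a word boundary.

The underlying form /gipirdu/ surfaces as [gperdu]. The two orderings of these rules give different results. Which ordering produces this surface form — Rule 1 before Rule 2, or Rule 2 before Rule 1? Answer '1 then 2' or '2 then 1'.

Order 1 then 2:
  1 Medial Vowel Deletion: [gipirdu] → [gprdu]
  2 Vowel Lowering: no change — [gprdu]
  result: [gprdu]
Order 2 then 1:
  2 Vowel Lowering: [gipirdu] → [giperdu]
  1 Medial Vowel Deletion: [giperdu] → [gperdu]
  result: [gperdu]

2 then 1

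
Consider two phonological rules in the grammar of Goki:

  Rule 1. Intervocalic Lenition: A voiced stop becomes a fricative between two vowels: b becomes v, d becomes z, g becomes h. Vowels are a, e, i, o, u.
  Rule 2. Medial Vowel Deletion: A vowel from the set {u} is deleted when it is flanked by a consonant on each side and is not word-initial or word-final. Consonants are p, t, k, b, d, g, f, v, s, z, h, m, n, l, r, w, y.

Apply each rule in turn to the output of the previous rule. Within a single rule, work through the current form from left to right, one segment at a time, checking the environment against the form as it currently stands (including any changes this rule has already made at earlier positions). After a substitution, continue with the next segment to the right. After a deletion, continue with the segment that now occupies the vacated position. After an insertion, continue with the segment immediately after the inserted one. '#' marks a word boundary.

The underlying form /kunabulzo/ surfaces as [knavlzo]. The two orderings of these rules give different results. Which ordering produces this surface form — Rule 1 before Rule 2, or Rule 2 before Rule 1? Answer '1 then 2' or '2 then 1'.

1 then 2

Order 1 then 2:
  1 Intervocalic Lenition: [kunabulzo] → [kunavulzo]
  2 Medial Vowel Deletion: [kunavulzo] → [knavlzo]
  result: [knavlzo]
Order 2 then 1:
  2 Medial Vowel Deletion: [kunabulzo] → [knablzo]
  1 Intervocalic Lenition: no change — [knablzo]
  result: [knablzo]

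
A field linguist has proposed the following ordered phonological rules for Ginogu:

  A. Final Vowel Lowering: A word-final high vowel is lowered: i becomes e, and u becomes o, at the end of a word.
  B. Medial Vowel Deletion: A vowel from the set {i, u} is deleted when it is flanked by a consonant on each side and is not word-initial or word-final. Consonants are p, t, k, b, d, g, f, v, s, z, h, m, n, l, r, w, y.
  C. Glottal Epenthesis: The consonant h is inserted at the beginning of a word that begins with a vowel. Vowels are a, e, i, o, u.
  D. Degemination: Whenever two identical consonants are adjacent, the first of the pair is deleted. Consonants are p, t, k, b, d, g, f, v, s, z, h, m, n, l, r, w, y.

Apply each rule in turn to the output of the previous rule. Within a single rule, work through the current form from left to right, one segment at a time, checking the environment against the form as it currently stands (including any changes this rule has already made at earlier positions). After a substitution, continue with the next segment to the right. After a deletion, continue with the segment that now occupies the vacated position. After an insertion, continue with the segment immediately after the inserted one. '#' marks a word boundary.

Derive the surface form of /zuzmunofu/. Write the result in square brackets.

A Final Vowel Lowering: [zuzmunofu] → [zuzmunofo]
B Medial Vowel Deletion: [zuzmunofo] → [zzmnofo]
C Glottal Epenthesis: no change — [zzmnofo]
D Degemination: [zzmnofo] → [zmnofo]

[zmnofo]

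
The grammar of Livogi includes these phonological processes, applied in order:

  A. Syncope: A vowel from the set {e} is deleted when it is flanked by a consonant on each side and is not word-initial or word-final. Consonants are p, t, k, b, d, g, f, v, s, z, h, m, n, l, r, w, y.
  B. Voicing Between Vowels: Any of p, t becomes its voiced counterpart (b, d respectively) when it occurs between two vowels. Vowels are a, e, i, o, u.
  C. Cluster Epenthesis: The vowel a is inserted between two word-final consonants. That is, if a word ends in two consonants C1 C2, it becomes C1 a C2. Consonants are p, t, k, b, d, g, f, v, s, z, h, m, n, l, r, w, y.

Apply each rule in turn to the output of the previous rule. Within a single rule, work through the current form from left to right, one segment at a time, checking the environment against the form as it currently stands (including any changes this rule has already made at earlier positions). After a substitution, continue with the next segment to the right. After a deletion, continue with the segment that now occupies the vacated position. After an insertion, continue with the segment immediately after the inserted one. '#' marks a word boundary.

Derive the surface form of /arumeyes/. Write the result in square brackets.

A Syncope: [arumeyes] → [arumys]
B Voicing Between Vowels: no change — [arumys]
C Cluster Epenthesis: [arumys] → [arumyas]

[arumyas]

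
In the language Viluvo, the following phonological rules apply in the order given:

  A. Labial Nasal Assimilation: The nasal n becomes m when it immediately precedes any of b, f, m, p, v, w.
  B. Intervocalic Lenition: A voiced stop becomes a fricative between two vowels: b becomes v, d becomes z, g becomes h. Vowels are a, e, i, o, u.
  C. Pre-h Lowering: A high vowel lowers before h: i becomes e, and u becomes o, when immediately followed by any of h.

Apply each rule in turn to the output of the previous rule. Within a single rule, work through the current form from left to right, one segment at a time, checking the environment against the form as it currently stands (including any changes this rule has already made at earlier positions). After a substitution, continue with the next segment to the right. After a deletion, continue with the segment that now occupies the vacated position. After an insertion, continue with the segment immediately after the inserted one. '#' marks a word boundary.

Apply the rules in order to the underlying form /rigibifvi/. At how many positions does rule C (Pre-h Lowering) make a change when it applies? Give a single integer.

1

A Labial Nasal Assimilation: no change — [rigibifvi]
B Intervocalic Lenition: [rigibifvi] → [rihivifvi]
C Pre-h Lowering: [rihivifvi] → [rehivifvi]
Rule C changed 1 position(s).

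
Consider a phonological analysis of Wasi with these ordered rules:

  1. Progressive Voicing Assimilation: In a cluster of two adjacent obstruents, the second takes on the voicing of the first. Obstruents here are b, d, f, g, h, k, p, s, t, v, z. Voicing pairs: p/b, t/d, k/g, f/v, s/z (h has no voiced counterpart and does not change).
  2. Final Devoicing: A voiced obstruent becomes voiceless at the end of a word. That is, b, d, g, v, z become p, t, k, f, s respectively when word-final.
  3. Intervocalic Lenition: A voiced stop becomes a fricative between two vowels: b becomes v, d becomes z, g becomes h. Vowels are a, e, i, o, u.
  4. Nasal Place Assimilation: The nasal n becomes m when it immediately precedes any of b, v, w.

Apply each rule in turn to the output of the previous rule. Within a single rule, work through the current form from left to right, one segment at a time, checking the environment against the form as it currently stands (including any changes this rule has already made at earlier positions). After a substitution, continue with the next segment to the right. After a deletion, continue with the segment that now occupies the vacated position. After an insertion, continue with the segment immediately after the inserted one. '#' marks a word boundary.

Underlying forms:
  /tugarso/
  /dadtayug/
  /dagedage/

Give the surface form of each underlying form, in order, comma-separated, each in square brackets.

/tugarso/:
  1 Progressive Voicing Assimilation: no change — [tugarso]
  2 Final Devoicing: no change — [tugarso]
  3 Intervocalic Lenition: [tugarso] → [tuharso]
  4 Nasal Place Assimilation: no change — [tuharso]
/dadtayug/:
  1 Progressive Voicing Assimilation: [dadtayug] → [daddayug]
  2 Final Devoicing: [daddayug] → [daddayuk]
  3 Intervocalic Lenition: no change — [daddayuk]
  4 Nasal Place Assimilation: no change — [daddayuk]
/dagedage/:
  1 Progressive Voicing Assimilation: no change — [dagedage]
  2 Final Devoicing: no change — [dagedage]
  3 Intervocalic Lenition: [dagedage] → [dahezahe]
  4 Nasal Place Assimilation: no change — [dahezahe]

[tuharso], [daddayuk], [dahezahe]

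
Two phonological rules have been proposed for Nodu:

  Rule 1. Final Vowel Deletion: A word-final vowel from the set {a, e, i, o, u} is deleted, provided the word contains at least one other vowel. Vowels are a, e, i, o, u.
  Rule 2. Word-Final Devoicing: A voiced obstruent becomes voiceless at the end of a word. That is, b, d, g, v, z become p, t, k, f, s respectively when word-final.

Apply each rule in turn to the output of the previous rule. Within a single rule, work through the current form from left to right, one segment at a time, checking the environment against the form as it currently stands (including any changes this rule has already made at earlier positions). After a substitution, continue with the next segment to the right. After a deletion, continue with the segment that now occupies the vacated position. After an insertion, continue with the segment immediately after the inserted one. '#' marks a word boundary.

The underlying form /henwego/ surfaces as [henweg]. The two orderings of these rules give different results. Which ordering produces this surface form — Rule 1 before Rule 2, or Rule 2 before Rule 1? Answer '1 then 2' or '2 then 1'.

2 then 1

Order 1 then 2:
  1 Final Vowel Deletion: [henwego] → [henweg]
  2 Word-Final Devoicing: [henweg] → [henwek]
  result: [henwek]
Order 2 then 1:
  2 Word-Final Devoicing: no change — [henwego]
  1 Final Vowel Deletion: [henwego] → [henweg]
  result: [henweg]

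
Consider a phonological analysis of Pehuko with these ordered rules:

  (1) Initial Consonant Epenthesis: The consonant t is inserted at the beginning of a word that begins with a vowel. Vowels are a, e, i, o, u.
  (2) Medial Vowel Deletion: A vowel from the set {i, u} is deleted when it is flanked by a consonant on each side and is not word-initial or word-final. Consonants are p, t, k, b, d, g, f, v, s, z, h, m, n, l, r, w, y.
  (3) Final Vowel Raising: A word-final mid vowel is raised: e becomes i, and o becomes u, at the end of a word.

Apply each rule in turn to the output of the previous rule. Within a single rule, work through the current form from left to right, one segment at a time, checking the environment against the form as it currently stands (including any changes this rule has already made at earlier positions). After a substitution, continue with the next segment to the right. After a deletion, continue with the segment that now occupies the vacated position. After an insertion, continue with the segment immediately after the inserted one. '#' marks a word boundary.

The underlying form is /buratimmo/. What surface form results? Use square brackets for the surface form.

(1) Initial Consonant Epenthesis: no change — [buratimmo]
(2) Medial Vowel Deletion: [buratimmo] → [bratmmo]
(3) Final Vowel Raising: [bratmmo] → [bratmmu]

[bratmmu]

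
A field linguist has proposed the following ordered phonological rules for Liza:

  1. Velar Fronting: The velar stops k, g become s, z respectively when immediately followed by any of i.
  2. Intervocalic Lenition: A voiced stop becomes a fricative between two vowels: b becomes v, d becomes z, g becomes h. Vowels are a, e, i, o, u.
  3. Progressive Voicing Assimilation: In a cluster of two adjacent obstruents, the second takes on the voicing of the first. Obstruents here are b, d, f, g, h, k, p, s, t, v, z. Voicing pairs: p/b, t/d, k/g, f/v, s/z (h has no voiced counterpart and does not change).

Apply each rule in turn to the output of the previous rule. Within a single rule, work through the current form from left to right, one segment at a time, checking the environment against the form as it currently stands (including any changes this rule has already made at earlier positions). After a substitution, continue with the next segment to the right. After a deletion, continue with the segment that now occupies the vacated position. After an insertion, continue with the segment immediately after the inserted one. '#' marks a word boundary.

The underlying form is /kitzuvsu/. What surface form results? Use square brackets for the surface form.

[sitsuvzu]

1 Velar Fronting: [kitzuvsu] → [sitzuvsu]
2 Intervocalic Lenition: no change — [sitzuvsu]
3 Progressive Voicing Assimilation: [sitzuvsu] → [sitsuvzu]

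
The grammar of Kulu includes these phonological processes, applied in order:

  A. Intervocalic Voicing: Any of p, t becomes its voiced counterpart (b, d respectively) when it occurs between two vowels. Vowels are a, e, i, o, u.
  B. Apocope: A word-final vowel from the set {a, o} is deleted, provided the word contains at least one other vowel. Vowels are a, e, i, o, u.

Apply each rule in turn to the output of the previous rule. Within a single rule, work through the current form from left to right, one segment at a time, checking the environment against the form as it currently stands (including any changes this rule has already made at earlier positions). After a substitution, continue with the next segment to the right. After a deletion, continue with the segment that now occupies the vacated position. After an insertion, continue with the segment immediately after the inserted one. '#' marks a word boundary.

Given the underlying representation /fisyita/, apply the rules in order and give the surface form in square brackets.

A Intervocalic Voicing: [fisyita] → [fisyida]
B Apocope: [fisyida] → [fisyid]

[fisyid]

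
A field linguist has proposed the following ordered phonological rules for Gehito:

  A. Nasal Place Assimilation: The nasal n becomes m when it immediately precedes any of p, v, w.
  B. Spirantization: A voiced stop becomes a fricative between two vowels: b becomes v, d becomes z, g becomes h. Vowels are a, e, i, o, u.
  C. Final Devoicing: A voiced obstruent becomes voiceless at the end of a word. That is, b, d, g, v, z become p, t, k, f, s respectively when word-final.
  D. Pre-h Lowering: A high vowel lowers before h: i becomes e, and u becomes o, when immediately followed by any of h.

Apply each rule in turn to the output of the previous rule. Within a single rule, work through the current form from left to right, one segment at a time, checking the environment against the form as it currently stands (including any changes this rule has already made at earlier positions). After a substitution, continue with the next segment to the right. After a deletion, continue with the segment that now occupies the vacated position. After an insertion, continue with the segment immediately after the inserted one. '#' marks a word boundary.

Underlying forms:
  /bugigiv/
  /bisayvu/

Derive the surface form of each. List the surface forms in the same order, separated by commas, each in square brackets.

[bohehif], [bisayvu]

/bugigiv/:
  A Nasal Place Assimilation: no change — [bugigiv]
  B Spirantization: [bugigiv] → [buhihiv]
  C Final Devoicing: [buhihiv] → [buhihif]
  D Pre-h Lowering: [buhihif] → [bohehif]
/bisayvu/:
  A Nasal Place Assimilation: no change — [bisayvu]
  B Spirantization: no change — [bisayvu]
  C Final Devoicing: no change — [bisayvu]
  D Pre-h Lowering: no change — [bisayvu]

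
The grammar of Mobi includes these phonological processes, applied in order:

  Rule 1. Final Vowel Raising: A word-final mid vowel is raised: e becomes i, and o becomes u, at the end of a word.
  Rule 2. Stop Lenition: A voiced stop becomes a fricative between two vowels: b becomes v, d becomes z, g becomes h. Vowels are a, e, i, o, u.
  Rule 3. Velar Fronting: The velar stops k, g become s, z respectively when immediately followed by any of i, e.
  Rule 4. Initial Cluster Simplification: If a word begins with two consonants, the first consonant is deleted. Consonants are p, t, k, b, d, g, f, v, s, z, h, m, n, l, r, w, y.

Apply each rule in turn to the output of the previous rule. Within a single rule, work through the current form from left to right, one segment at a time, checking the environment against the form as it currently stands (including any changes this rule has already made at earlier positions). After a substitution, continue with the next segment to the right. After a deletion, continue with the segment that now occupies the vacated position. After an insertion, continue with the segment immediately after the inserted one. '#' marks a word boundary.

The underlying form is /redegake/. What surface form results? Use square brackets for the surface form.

[rezehasi]

Rule 1 Final Vowel Raising: [redegake] → [redegaki]
Rule 2 Stop Lenition: [redegaki] → [rezehaki]
Rule 3 Velar Fronting: [rezehaki] → [rezehasi]
Rule 4 Initial Cluster Simplification: no change — [rezehasi]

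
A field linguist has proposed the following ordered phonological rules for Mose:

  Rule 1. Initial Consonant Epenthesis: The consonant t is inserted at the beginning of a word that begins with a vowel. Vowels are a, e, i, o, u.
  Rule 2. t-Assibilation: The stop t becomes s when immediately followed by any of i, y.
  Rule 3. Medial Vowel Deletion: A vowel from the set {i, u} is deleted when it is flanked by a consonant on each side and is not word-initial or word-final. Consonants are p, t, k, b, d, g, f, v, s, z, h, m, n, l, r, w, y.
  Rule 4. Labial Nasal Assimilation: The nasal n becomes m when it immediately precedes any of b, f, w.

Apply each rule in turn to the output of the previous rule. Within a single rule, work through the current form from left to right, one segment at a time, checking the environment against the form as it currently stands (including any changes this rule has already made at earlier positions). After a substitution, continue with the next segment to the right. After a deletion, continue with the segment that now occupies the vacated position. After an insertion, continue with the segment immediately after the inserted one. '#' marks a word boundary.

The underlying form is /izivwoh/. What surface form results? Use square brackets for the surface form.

[szvwoh]

Rule 1 Initial Consonant Epenthesis: [izivwoh] → [tizivwoh]
Rule 2 t-Assibilation: [tizivwoh] → [sizivwoh]
Rule 3 Medial Vowel Deletion: [sizivwoh] → [szvwoh]
Rule 4 Labial Nasal Assimilation: no change — [szvwoh]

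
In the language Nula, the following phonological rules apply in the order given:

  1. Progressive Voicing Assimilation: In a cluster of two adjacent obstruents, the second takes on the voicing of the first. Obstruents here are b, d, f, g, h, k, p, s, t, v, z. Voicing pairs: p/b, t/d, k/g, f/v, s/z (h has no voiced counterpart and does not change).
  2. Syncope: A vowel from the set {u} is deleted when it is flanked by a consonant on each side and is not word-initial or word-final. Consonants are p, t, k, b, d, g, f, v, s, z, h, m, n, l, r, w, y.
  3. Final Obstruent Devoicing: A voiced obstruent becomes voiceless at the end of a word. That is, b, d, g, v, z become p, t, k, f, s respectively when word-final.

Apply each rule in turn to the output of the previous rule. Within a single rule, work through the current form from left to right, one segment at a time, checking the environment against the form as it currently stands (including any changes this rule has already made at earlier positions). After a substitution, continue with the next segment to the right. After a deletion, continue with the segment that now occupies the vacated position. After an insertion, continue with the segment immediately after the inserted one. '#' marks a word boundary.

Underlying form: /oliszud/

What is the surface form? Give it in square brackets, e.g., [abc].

[olisst]

1 Progressive Voicing Assimilation: [oliszud] → [olissud]
2 Syncope: [olissud] → [olissd]
3 Final Obstruent Devoicing: [olissd] → [olisst]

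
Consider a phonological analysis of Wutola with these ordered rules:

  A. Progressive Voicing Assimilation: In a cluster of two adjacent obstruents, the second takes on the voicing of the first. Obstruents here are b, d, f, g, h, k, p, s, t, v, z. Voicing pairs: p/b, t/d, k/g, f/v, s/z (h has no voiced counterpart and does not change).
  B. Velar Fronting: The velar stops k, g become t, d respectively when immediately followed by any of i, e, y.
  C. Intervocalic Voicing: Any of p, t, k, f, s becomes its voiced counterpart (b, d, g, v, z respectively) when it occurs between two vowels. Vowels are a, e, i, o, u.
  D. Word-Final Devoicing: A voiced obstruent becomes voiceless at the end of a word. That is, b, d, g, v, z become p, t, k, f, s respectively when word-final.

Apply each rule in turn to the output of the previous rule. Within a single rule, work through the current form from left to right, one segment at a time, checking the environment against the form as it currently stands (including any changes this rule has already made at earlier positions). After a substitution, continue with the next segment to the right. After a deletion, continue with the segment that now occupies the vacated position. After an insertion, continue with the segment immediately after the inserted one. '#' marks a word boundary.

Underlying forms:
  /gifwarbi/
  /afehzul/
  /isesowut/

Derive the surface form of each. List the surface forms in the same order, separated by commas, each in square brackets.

/gifwarbi/:
  A Progressive Voicing Assimilation: no change — [gifwarbi]
  B Velar Fronting: [gifwarbi] → [difwarbi]
  C Intervocalic Voicing: no change — [difwarbi]
  D Word-Final Devoicing: no change — [difwarbi]
/afehzul/:
  A Progressive Voicing Assimilation: [afehzul] → [afehsul]
  B Velar Fronting: no change — [afehsul]
  C Intervocalic Voicing: [afehsul] → [avehsul]
  D Word-Final Devoicing: no change — [avehsul]
/isesowut/:
  A Progressive Voicing Assimilation: no change — [isesowut]
  B Velar Fronting: no change — [isesowut]
  C Intervocalic Voicing: [isesowut] → [izezowut]
  D Word-Final Devoicing: no change — [izezowut]

[difwarbi], [avehsul], [izezowut]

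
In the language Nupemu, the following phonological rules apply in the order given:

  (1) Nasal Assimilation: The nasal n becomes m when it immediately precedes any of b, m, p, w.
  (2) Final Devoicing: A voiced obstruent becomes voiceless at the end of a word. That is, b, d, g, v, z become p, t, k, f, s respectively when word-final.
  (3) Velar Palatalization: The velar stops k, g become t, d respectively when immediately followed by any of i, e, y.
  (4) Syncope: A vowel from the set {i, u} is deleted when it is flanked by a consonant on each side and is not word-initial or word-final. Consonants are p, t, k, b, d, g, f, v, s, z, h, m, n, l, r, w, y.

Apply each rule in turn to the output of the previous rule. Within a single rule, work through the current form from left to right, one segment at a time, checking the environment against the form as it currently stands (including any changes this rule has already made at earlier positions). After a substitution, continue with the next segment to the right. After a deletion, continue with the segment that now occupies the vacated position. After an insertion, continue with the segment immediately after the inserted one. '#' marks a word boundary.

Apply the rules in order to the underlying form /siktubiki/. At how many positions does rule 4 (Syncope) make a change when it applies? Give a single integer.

3

(1) Nasal Assimilation: no change — [siktubiki]
(2) Final Devoicing: no change — [siktubiki]
(3) Velar Palatalization: [siktubiki] → [siktubiti]
(4) Syncope: [siktubiti] → [sktbti]
Rule 4 changed 3 position(s).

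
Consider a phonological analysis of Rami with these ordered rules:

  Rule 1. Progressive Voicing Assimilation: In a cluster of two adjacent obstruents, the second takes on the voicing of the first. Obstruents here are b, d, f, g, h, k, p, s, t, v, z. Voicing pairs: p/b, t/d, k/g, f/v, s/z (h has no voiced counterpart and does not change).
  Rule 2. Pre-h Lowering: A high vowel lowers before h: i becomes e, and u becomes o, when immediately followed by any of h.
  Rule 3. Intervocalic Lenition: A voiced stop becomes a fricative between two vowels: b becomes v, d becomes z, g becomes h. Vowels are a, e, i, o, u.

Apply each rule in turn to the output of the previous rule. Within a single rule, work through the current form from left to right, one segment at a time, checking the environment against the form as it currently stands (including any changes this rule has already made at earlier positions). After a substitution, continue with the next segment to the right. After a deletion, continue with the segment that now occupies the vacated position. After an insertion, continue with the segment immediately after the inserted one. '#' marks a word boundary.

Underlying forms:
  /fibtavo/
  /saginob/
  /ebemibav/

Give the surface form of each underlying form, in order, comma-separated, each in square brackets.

[fibdavo], [sahinob], [evemivav]

/fibtavo/:
  Rule 1 Progressive Voicing Assimilation: [fibtavo] → [fibdavo]
  Rule 2 Pre-h Lowering: no change — [fibdavo]
  Rule 3 Intervocalic Lenition: no change — [fibdavo]
/saginob/:
  Rule 1 Progressive Voicing Assimilation: no change — [saginob]
  Rule 2 Pre-h Lowering: no change — [saginob]
  Rule 3 Intervocalic Lenition: [saginob] → [sahinob]
/ebemibav/:
  Rule 1 Progressive Voicing Assimilation: no change — [ebemibav]
  Rule 2 Pre-h Lowering: no change — [ebemibav]
  Rule 3 Intervocalic Lenition: [ebemibav] → [evemivav]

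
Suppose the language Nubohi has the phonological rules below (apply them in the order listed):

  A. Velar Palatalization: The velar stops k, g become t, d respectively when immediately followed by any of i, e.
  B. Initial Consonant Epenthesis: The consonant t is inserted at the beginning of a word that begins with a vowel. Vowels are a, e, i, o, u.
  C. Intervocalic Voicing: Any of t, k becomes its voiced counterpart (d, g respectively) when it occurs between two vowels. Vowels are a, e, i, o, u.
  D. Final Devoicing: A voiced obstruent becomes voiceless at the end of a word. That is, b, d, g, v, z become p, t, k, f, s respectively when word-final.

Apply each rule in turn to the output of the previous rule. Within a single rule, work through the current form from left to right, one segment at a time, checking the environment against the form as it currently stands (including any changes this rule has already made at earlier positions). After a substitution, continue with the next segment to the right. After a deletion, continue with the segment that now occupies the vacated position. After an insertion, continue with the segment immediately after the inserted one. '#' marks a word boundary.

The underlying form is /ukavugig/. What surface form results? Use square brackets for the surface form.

A Velar Palatalization: [ukavugig] → [ukavudig]
B Initial Consonant Epenthesis: [ukavudig] → [tukavudig]
C Intervocalic Voicing: [tukavudig] → [tugavudig]
D Final Devoicing: [tugavudig] → [tugavudik]

[tugavudik]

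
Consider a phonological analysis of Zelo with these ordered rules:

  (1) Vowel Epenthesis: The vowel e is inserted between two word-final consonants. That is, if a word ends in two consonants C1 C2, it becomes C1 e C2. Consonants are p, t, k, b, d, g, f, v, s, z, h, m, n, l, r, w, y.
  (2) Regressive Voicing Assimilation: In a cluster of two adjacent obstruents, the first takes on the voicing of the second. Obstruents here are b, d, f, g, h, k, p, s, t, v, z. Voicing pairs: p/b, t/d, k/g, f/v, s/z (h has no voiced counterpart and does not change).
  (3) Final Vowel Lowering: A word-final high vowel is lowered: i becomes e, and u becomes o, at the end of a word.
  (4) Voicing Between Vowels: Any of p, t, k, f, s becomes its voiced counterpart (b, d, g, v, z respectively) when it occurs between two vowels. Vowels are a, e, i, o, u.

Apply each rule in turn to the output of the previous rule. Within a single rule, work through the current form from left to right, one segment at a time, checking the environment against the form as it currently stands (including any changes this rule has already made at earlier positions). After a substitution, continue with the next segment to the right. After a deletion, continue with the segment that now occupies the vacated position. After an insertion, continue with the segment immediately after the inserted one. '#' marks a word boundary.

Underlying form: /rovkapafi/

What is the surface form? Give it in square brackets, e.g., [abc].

[rofkabave]

(1) Vowel Epenthesis: no change — [rovkapafi]
(2) Regressive Voicing Assimilation: [rovkapafi] → [rofkapafi]
(3) Final Vowel Lowering: [rofkapafi] → [rofkapafe]
(4) Voicing Between Vowels: [rofkapafe] → [rofkabave]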